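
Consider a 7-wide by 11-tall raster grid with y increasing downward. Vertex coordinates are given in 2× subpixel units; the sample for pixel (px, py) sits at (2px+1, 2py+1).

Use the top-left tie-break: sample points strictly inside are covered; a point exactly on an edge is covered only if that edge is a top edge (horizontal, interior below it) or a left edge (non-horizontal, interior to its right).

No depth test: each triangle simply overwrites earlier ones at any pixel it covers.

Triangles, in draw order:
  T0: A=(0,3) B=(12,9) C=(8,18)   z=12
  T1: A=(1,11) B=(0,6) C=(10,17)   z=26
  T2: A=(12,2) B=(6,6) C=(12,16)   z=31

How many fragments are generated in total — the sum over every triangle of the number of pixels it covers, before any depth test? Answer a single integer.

T0:
  2·area = 132
  edge (0, 3)→(12, 9): d=(12,6) right/bottom  bias=-1
  edge (12, 9)→(8, 18): d=(-4,9) right/bottom  bias=-1
  edge (8, 18)→(0, 3): d=(-8,-15) top-left  bias=+0
    (1,2)@(3, 5): e=[6,97,29] → #
    (2,2)@(5, 5): e=[-6,79,59] → ·
    (1,3)@(3, 7): e=[30,89,13] → #
    (2,3)@(5, 7): e=[18,71,43] → #
    (3,3)@(7, 7): e=[6,53,73] → #
    (4,3)@(9, 7): e=[-6,35,103] → ·
    (1,4)@(3, 9): e=[54,81,-3] → ·
    (2,4)@(5, 9): e=[42,63,27] → #
    (4,4)@(9, 9): e=[18,27,87] → #
    (5,4)@(11, 9): e=[6,9,117] → #
    (6,4)@(13, 9): e=[-6,-9,147] → ·
    (2,5)@(5, 11): e=[66,55,11] → #
  covered (16 px):
    · · · · · · ·
    · · · · · · ·
    · # · · · · ·
    · # # # · · ·
    · · # # # # ·
    · · # # # # ·
    · · · # # · ·
    · · · # # · ·
    · · · · · · ·
    · · · · · · ·
    · · · · · · ·
T1:
  2·area = 39
  edge (1, 11)→(0, 6): d=(-1,-5) top-left  bias=+0
  edge (0, 6)→(10, 17): d=(10,11) right/bottom  bias=-1
  edge (10, 17)→(1, 11): d=(-9,-6) top-left  bias=+0
    (0,4)@(1, 9): e=[2,19,18] → #
    (1,4)@(3, 9): e=[12,-3,30] → ·
    (0,5)@(1, 11): e=[0,39,0] → #  [on edge]
    (1,5)@(3, 11): e=[10,17,12] → #
    (2,5)@(5, 11): e=[20,-5,24] → ·
    (0,6)@(1, 13): e=[-2,59,-18] → ·
    (1,6)@(3, 13): e=[8,37,-6] → ·
    (2,6)@(5, 13): e=[18,15,6] → #
    (3,6)@(7, 13): e=[28,-7,18] → ·
    (2,7)@(5, 15): e=[16,35,-12] → ·
    (3,7)@(7, 15): e=[26,13,0] → #  [on edge]
    (4,7)@(9, 15): e=[36,-9,12] → ·
    (6,9)@(13, 19): e=[52,-13,0] → ·  [on edge]
    (1,10)@(3, 21): e=[0,117,-78] → ·  [on edge]
  covered (5 px):
    · · · · · · ·
    · · · · · · ·
    · · · · · · ·
    · · · · · · ·
    # · · · · · ·
    # # · · · · ·
    · · # · · · ·
    · · · # · · ·
    · · · · · · ·
    · · · · · · ·
    · · · · · · ·
T2:
  2·area = 84  (B↔C swapped to make it positive)
  edge (12, 2)→(12, 16): d=(0,14) right/bottom  bias=-1
  edge (12, 16)→(6, 6): d=(-6,-10) top-left  bias=+0
  edge (6, 6)→(12, 2): d=(6,-4) top-left  bias=+0
    (1,0)@(3, 1): e=[126,0,-42] → ·  [on edge]
    (5,1)@(11, 3): e=[14,68,2] → #
    (6,1)@(13, 3): e=[-14,88,10] → ·
    (4,2)@(9, 5): e=[42,36,6] → #
    (6,2)@(13, 5): e=[-14,76,22] → ·
    (3,3)@(7, 7): e=[70,4,10] → #
    (6,3)@(13, 7): e=[-14,64,34] → ·
    (3,4)@(7, 9): e=[70,-8,22] → ·
    (4,4)@(9, 9): e=[42,12,30] → #
    (6,4)@(13, 9): e=[-14,52,46] → ·
    (4,5)@(9, 11): e=[42,0,42] → #  [on edge]
    (6,5)@(13, 11): e=[-14,40,58] → ·
  covered (11 px):
    · · · · · · ·
    · · · · · # ·
    · · · · # # ·
    · · · # # # ·
    · · · · # # ·
    · · · · # # ·
    · · · · · # ·
    · · · · · · ·
    · · · · · · ·
    · · · · · · ·
    · · · · · · ·

Answer: 32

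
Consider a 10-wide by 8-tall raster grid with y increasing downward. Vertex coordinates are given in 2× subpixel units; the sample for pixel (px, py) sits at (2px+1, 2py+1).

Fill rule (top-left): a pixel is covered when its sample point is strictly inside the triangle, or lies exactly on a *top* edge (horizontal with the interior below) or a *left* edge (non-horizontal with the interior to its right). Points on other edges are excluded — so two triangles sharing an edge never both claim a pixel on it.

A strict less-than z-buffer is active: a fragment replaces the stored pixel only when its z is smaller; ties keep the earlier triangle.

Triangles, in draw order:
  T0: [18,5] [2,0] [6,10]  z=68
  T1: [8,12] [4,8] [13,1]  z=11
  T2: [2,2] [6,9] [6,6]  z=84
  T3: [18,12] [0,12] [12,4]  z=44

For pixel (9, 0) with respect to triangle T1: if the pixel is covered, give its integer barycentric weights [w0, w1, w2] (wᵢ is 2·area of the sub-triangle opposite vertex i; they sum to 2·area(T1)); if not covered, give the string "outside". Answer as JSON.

T0:
  2·area = 140  (B↔C swapped to make it positive)
  edge (18, 5)→(6, 10): d=(-12,5) right/bottom  bias=-1
  edge (6, 10)→(2, 0): d=(-4,-10) top-left  bias=+0
  edge (2, 0)→(18, 5): d=(16,5) right/bottom  bias=-1
    (1,0)@(3, 1): e=[123,6,11] → #
    (2,0)@(5, 1): e=[113,26,1] → #
    (3,0)@(7, 1): e=[103,46,-9] → ·
    (1,1)@(3, 3): e=[99,-2,43] → ·
    (2,1)@(5, 3): e=[89,18,33] → #
    (3,1)@(7, 3): e=[79,38,23] → #
    (4,1)@(9, 3): e=[69,58,13] → #
    (5,1)@(11, 3): e=[59,78,3] → #
    (6,1)@(13, 3): e=[49,98,-7] → ·
    (2,2)@(5, 5): e=[65,10,65] → #
    (6,2)@(13, 5): e=[25,90,25] → #
    (7,2)@(15, 5): e=[15,110,15] → #
  covered (19 px):
    · # # · · · · · · ·
    · · # # # # · · · ·
    · · # # # # # # # ·
    · · # # # # # · · ·
    · · · # · · · · · ·
    · · · · · · · · · ·
    · · · · · · · · · ·
    · · · · · · · · · ·
T1:
  2·area = 64
  edge (8, 12)→(4, 8): d=(-4,-4) top-left  bias=+0
  edge (4, 8)→(13, 1): d=(9,-7) top-left  bias=+0
  edge (13, 1)→(8, 12): d=(-5,11) right/bottom  bias=-1
    (6,0)@(13, 1): e=[64,0,0] → ·  [on edge]
    (5,1)@(11, 3): e=[48,4,12] → #
    (6,1)@(13, 3): e=[56,18,-10] → ·
    (0,2)@(1, 5): e=[0,-48,112] → ·  [on edge]
    (4,2)@(9, 5): e=[32,8,24] → #
    (6,2)@(13, 5): e=[48,36,-20] → ·
    (1,3)@(3, 7): e=[0,-16,80] → ·  [on edge]
    (3,3)@(7, 7): e=[16,12,36] → #
    (5,3)@(11, 7): e=[32,40,-8] → ·
    (2,4)@(5, 9): e=[0,16,48] → #  [on edge]
    (5,4)@(11, 9): e=[24,58,-18] → ·
    (2,5)@(5, 11): e=[-8,34,38] → ·
    (3,5)@(7, 11): e=[0,48,16] → #  [on edge]
    (4,6)@(9, 13): e=[0,80,-16] → ·  [on edge]
    (5,7)@(11, 15): e=[0,112,-48] → ·  [on edge]
  covered (9 px):
    · · · · · · · · · ·
    · · · · · # · · · ·
    · · · · # # · · · ·
    · · · # # · · · · ·
    · · # # # · · · · ·
    · · · # · · · · · ·
    · · · · · · · · · ·
    · · · · · · · · · ·
T2:
  2·area = 12  (B↔C swapped to make it positive)
  edge (2, 2)→(6, 6): d=(4,4) right/bottom  bias=-1
  edge (6, 6)→(6, 9): d=(0,3) right/bottom  bias=-1
  edge (6, 9)→(2, 2): d=(-4,-7) top-left  bias=+0
    (0,0)@(1, 1): e=[0,15,-3] → ·  [on edge]
    (1,1)@(3, 3): e=[0,9,3] → ·  [on edge]
    (2,2)@(5, 5): e=[0,3,9] → ·  [on edge]
    (2,3)@(5, 7): e=[8,3,1] → #
    (3,3)@(7, 7): e=[0,-3,15] → ·  [on edge]
    (2,4)@(5, 9): e=[16,3,-7] → ·
    (4,4)@(9, 9): e=[0,-9,21] → ·  [on edge]
    (5,5)@(11, 11): e=[0,-15,27] → ·  [on edge]
    (6,6)@(13, 13): e=[0,-21,33] → ·  [on edge]
    (7,7)@(15, 15): e=[0,-27,39] → ·  [on edge]
  covered (1 px):
    · · · · · · · · · ·
    · · · · · · · · · ·
    · · · · · · · · · ·
    · · # · · · · · · ·
    · · · · · · · · · ·
    · · · · · · · · · ·
    · · · · · · · · · ·
    · · · · · · · · · ·
T3:
  2·area = 144
  edge (18, 12)→(0, 12): d=(-18,0) right/bottom  bias=-1
  edge (0, 12)→(12, 4): d=(12,-8) top-left  bias=+0
  edge (12, 4)→(18, 12): d=(6,8) right/bottom  bias=-1
    (5,2)@(11, 5): e=[126,4,14] → #
    (6,2)@(13, 5): e=[126,20,-2] → ·
    (4,3)@(9, 7): e=[90,12,42] → #
    (6,3)@(13, 7): e=[90,44,10] → #
    (7,3)@(15, 7): e=[90,60,-6] → ·
    (2,4)@(5, 9): e=[54,4,86] → #
    (3,4)@(7, 9): e=[54,20,70] → #
    (7,4)@(15, 9): e=[54,84,6] → #
    (8,4)@(17, 9): e=[54,100,-10] → ·
    (1,5)@(3, 11): e=[18,12,114] → #
    (8,5)@(17, 11): e=[18,124,2] → #
    (9,5)@(19, 11): e=[18,140,-14] → ·
  covered (18 px):
    · · · · · · · · · ·
    · · · · · · · · · ·
    · · · · · # · · · ·
    · · · · # # # · · ·
    · · # # # # # # · ·
    · # # # # # # # # ·
    · · · · · · · · · ·
    · · · · · · · · · ·

Answer: "outside"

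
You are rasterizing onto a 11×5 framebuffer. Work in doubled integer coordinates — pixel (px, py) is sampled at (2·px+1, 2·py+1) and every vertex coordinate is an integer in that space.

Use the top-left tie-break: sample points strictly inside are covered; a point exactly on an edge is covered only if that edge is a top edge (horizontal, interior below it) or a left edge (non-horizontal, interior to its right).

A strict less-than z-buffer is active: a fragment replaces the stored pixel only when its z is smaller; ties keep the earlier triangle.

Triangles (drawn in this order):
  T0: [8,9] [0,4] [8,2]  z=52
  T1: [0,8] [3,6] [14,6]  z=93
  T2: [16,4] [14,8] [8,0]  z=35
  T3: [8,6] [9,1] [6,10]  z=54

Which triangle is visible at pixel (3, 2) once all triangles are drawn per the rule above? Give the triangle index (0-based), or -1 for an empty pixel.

T0:
  2·area = 56
  edge (8, 9)→(0, 4): d=(-8,-5) top-left  bias=+0
  edge (0, 4)→(8, 2): d=(8,-2) top-left  bias=+0
  edge (8, 2)→(8, 9): d=(0,7) right/bottom  bias=-1
    (2,1)@(5, 3): e=[33,2,21] → █
    (3,1)@(7, 3): e=[43,6,7] → █
    (4,1)@(9, 3): e=[53,10,-7] → ·
    (1,2)@(3, 5): e=[7,14,35] → █
    (4,2)@(9, 5): e=[37,26,-7] → ·
    (1,3)@(3, 7): e=[-9,30,35] → ·
    (2,3)@(5, 7): e=[1,34,21] → █
    (4,3)@(9, 7): e=[21,42,-7] → ·
    (2,4)@(5, 9): e=[-15,50,21] → ·
    (3,4)@(7, 9): e=[-5,54,7] → ·
  covered (7 px):
    · · · · · · · · · · ·
    · · █ █ · · · · · · ·
    · █ █ █ · · · · · · ·
    · · █ █ · · · · · · ·
    · · · · · · · · · · ·
T1:
  2·area = 22
  edge (0, 8)→(3, 6): d=(3,-2) top-left  bias=+0
  edge (3, 6)→(14, 6): d=(11,0) top-left  bias=+0
  edge (14, 6)→(0, 8): d=(-14,2) right/bottom  bias=-1
    (10,2)@(21, 5): e=[33,-11,0] → ·  [on edge]
    (1,3)@(3, 7): e=[3,11,8] → █
    (2,3)@(5, 7): e=[7,11,4] → █
    (3,3)@(7, 7): e=[11,11,0] → ·  [on edge]
    (1,4)@(3, 9): e=[9,33,-20] → ·
    (2,4)@(5, 9): e=[13,33,-24] → ·
  covered (2 px):
    · · · · · · · · · · ·
    · · · · · · · · · · ·
    · · · · · · · · · · ·
    · █ █ · · · · · · · ·
    · · · · · · · · · · ·
T2:
  2·area = 40
  edge (16, 4)→(14, 8): d=(-2,4) right/bottom  bias=-1
  edge (14, 8)→(8, 0): d=(-6,-8) top-left  bias=+0
  edge (8, 0)→(16, 4): d=(8,4) right/bottom  bias=-1
    (4,0)@(9, 1): e=[34,2,4] → █
    (5,0)@(11, 1): e=[26,18,-4] → ·
    (4,1)@(9, 3): e=[30,-10,20] → ·
    (5,1)@(11, 3): e=[22,6,12] → █
    (6,1)@(13, 3): e=[14,22,4] → █
    (7,1)@(15, 3): e=[6,38,-4] → ·
    (5,2)@(11, 5): e=[18,-6,28] → ·
    (6,2)@(13, 5): e=[10,10,20] → █
    (7,2)@(15, 5): e=[2,26,12] → █
    (8,2)@(17, 5): e=[-6,42,4] → ·
    (6,3)@(13, 7): e=[6,-2,36] → ·
    (7,3)@(15, 7): e=[-2,14,28] → ·
  covered (5 px):
    · · · · █ · · · · · ·
    · · · · · █ █ · · · ·
    · · · · · · █ █ · · ·
    · · · · · · · · · · ·
    · · · · · · · · · · ·
T3:
  2·area = 6  (B↔C swapped to make it positive)
  edge (8, 6)→(6, 10): d=(-2,4) right/bottom  bias=-1
  edge (6, 10)→(9, 1): d=(3,-9) top-left  bias=+0
  edge (9, 1)→(8, 6): d=(-1,5) right/bottom  bias=-1
    (4,0)@(9, 1): e=[6,0,0] → ·  [on edge]
    (3,3)@(7, 7): e=[2,0,4] → █  [on edge]
    (4,3)@(9, 7): e=[-6,18,-6] → ·
    (3,4)@(7, 9): e=[-2,6,2] → ·
  covered (1 px):
    · · · · · · · · · · ·
    · · · · · · · · · · ·
    · · · · · · · · · · ·
    · · · █ · · · · · · ·
    · · · · · · · · · · ·

Z-buffer (winner per pixel, '.' = empty):
  . . . . 2 . . . . . .
  . . 0 0 . 2 2 . . . .
  . 0 0 0 . . 2 2 . . .
  . 1 0 0 . . . . . . .
  . . . . . . . . . . .

Final: 0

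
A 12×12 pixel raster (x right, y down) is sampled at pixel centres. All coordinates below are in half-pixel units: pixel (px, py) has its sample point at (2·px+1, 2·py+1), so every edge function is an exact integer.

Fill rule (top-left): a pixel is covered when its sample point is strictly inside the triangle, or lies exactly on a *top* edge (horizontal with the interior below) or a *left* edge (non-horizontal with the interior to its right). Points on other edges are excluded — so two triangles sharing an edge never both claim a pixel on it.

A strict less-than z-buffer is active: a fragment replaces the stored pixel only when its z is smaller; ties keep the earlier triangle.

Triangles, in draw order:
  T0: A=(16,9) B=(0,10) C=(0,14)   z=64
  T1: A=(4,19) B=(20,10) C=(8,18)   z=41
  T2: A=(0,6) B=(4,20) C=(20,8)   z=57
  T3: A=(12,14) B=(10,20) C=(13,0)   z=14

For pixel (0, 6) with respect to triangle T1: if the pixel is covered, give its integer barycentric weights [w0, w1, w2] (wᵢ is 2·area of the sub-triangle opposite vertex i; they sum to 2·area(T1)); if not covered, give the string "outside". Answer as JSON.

T0:
  2·area = 64  (B↔C swapped to make it positive)
  edge (16, 9)→(0, 14): d=(-16,5) right/bottom  bias=-1
  edge (0, 14)→(0, 10): d=(0,-4) top-left  bias=+0
  edge (0, 10)→(16, 9): d=(16,-1) top-left  bias=+0
    (0,5)@(1, 11): e=[43,4,17] → #
    (1,5)@(3, 11): e=[33,12,19] → #
    (2,5)@(5, 11): e=[23,20,21] → #
    (3,5)@(7, 11): e=[13,28,23] → #
    (4,5)@(9, 11): e=[3,36,25] → #
    (5,5)@(11, 11): e=[-7,44,27] → ·
    (0,6)@(1, 13): e=[11,4,49] → #
    (2,6)@(5, 13): e=[-9,20,53] → ·
    (3,6)@(7, 13): e=[-19,28,55] → ·
    (4,6)@(9, 13): e=[-29,36,57] → ·
    (0,7)@(1, 15): e=[-21,4,81] → ·
    (1,7)@(3, 15): e=[-31,12,83] → ·
  covered (7 px):
    · · · · · · · · · · · ·
    · · · · · · · · · · · ·
    · · · · · · · · · · · ·
    · · · · · · · · · · · ·
    · · · · · · · · · · · ·
    # # # # # · · · · · · ·
    # # · · · · · · · · · ·
    · · · · · · · · · · · ·
    · · · · · · · · · · · ·
    · · · · · · · · · · · ·
    · · · · · · · · · · · ·
    · · · · · · · · · · · ·
T1:
  2·area = 20
  edge (4, 19)→(20, 10): d=(16,-9) top-left  bias=+0
  edge (20, 10)→(8, 18): d=(-12,8) right/bottom  bias=-1
  edge (8, 18)→(4, 19): d=(-4,1) right/bottom  bias=-1
    (7,6)@(15, 13): e=[3,4,13] → #
    (8,6)@(17, 13): e=[21,-12,11] → ·
    (7,7)@(15, 15): e=[35,-20,5] → ·
    (4,8)@(9, 17): e=[13,4,3] → #
    (5,8)@(11, 17): e=[31,-12,1] → ·
    (4,9)@(9, 19): e=[45,-20,-5] → ·
  covered (2 px):
    · · · · · · · · · · · ·
    · · · · · · · · · · · ·
    · · · · · · · · · · · ·
    · · · · · · · · · · · ·
    · · · · · · · · · · · ·
    · · · · · · · · · · · ·
    · · · · · · · # · · · ·
    · · · · · · · · · · · ·
    · · · · # · · · · · · ·
    · · · · · · · · · · · ·
    · · · · · · · · · · · ·
    · · · · · · · · · · · ·
T2:
  2·area = 272  (B↔C swapped to make it positive)
  edge (0, 6)→(20, 8): d=(20,2) right/bottom  bias=-1
  edge (20, 8)→(4, 20): d=(-16,12) right/bottom  bias=-1
  edge (4, 20)→(0, 6): d=(-4,-14) top-left  bias=+0
    (0,3)@(1, 7): e=[18,244,10] → #
    (1,3)@(3, 7): e=[14,220,38] → #
    (2,3)@(5, 7): e=[10,196,66] → #
    (3,3)@(7, 7): e=[6,172,94] → #
    (4,3)@(9, 7): e=[2,148,122] → #
    (5,3)@(11, 7): e=[-2,124,150] → ·
    (0,4)@(1, 9): e=[58,212,2] → #
    (5,4)@(11, 9): e=[38,92,142] → #
    (6,4)@(13, 9): e=[34,68,170] → #
    (7,4)@(15, 9): e=[30,44,198] → #
    (8,4)@(17, 9): e=[26,20,226] → #
    (9,4)@(19, 9): e=[22,-4,254] → ·
  covered (34 px):
    · · · · · · · · · · · ·
    · · · · · · · · · · · ·
    · · · · · · · · · · · ·
    # # # # # · · · · · · ·
    # # # # # # # # # · · ·
    · # # # # # # # · · · ·
    · # # # # # # · · · · ·
    · # # # # · · · · · · ·
    · · # # · · · · · · · ·
    · · # · · · · · · · · ·
    · · · · · · · · · · · ·
    · · · · · · · · · · · ·
T3:
  2·area = 22
  edge (12, 14)→(10, 20): d=(-2,6) right/bottom  bias=-1
  edge (10, 20)→(13, 0): d=(3,-20) top-left  bias=+0
  edge (13, 0)→(12, 14): d=(-1,14) right/bottom  bias=-1
    (7,2)@(15, 5): e=[0,55,-33] → ·  [on edge]
    (6,5)@(13, 11): e=[0,33,-11] → ·  [on edge]
    (5,7)@(11, 15): e=[4,5,13] → #
    (6,7)@(13, 15): e=[-8,45,-15] → ·
    (5,8)@(11, 17): e=[0,11,11] → ·  [on edge]
    (4,11)@(9, 23): e=[0,-11,33] → ·  [on edge]
  covered (1 px):
    · · · · · · · · · · · ·
    · · · · · · · · · · · ·
    · · · · · · · · · · · ·
    · · · · · · · · · · · ·
    · · · · · · · · · · · ·
    · · · · · · · · · · · ·
    · · · · · · · · · · · ·
    · · · · · # · · · · · ·
    · · · · · · · · · · · ·
    · · · · · · · · · · · ·
    · · · · · · · · · · · ·
    · · · · · · · · · · · ·

Final: "outside"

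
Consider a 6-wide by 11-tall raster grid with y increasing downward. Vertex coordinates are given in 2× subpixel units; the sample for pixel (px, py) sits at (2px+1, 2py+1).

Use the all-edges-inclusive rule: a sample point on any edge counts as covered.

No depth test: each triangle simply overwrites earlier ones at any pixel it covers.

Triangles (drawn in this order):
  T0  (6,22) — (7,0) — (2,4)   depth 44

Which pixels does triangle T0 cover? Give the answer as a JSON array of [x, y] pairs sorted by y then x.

T0:
  2·area = 106  (B↔C swapped to make it positive)
  edge (6, 22)→(2, 4): d=(-4,-18) inclusive
  edge (2, 4)→(7, 0): d=(5,-4) inclusive
  edge (7, 0)→(6, 22): d=(-1,22) inclusive
    (2,1)@(5, 3): e=[58,7,41] → #
    (3,1)@(7, 3): e=[94,15,-3] → ·
    (1,2)@(3, 5): e=[14,9,83] → #
    (3,2)@(7, 5): e=[86,25,-5] → ·
    (1,3)@(3, 7): e=[6,19,81] → #
    (3,3)@(7, 7): e=[78,35,-7] → ·
    (1,4)@(3, 9): e=[-2,29,79] → ·
    (2,4)@(5, 9): e=[34,37,35] → #
    (3,4)@(7, 9): e=[70,45,-9] → ·
    (2,5)@(5, 11): e=[26,47,33] → #
    (3,5)@(7, 11): e=[62,55,-11] → ·
    (2,6)@(5, 13): e=[18,57,31] → #
  covered (10 px):
    · · · · · ·
    · · # · · ·
    · # # · · ·
    · # # · · ·
    · · # · · ·
    · · # · · ·
    · · # · · ·
    · · # · · ·
    · · # · · ·
    · · · · · ·
    · · · · · ·

Final: [[2,1],[1,2],[2,2],[1,3],[2,3],[2,4],[2,5],[2,6],[2,7],[2,8]]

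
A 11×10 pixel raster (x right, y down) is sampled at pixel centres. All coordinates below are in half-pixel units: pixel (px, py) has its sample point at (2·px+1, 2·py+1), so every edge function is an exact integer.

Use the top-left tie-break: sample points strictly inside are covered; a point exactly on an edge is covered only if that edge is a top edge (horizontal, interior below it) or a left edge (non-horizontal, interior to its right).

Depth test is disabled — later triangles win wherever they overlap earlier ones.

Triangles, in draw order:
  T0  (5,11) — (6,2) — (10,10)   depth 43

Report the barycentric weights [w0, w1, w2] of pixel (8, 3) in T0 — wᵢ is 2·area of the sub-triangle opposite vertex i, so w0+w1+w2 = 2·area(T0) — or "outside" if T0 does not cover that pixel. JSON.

T0:
  2·area = 44
  edge (5, 11)→(6, 2): d=(1,-9) top-left  bias=+0
  edge (6, 2)→(10, 10): d=(4,8) right/bottom  bias=-1
  edge (10, 10)→(5, 11): d=(-5,1) right/bottom  bias=-1
    (3,2)@(7, 5): e=[12,4,28] → X
    (4,2)@(9, 5): e=[30,-12,26] → .
    (3,3)@(7, 7): e=[14,12,18] → X
    (4,3)@(9, 7): e=[32,-4,16] → .
    (3,4)@(7, 9): e=[16,20,8] → X
    (4,4)@(9, 9): e=[34,4,6] → X
    (5,4)@(11, 9): e=[52,-12,4] → .
    (7,4)@(15, 9): e=[88,-44,0] → .  [on edge]
    (2,5)@(5, 11): e=[0,44,0] → .  [on edge]
    (3,5)@(7, 11): e=[18,28,-2] → .
    (4,5)@(9, 11): e=[36,12,-4] → .
  covered (4 px):
    . . . . . . . . . . .
    . . . . . . . . . . .
    . . . X . . . . . . .
    . . . X . . . . . . .
    . . . X X . . . . . .
    . . . . . . . . . . .
    . . . . . . . . . . .
    . . . . . . . . . . .
    . . . . . . . . . . .
    . . . . . . . . . . .

Result: "outside"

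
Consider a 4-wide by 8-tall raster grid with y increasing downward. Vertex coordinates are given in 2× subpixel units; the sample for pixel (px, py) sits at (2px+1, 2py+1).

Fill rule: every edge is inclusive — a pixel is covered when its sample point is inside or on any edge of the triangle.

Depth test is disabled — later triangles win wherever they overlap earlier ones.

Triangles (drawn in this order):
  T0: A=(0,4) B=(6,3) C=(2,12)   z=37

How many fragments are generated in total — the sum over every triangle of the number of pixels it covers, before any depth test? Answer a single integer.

T0:
  2·area = 50
  edge (0, 4)→(6, 3): d=(6,-1) inclusive
  edge (6, 3)→(2, 12): d=(-4,9) inclusive
  edge (2, 12)→(0, 4): d=(-2,-8) inclusive
    (0,2)@(1, 5): e=[7,37,6] → X
    (1,2)@(3, 5): e=[9,19,22] → X
    (2,2)@(5, 5): e=[11,1,38] → X
    (3,2)@(7, 5): e=[13,-17,54] → .
    (0,3)@(1, 7): e=[19,29,2] → X
    (2,3)@(5, 7): e=[23,-7,34] → .
    (0,4)@(1, 9): e=[31,21,-2] → .
    (1,4)@(3, 9): e=[33,3,14] → X
    (2,4)@(5, 9): e=[35,-15,30] → .
    (1,5)@(3, 11): e=[45,-5,10] → .
  covered (6 px):
    . . . .
    . . . .
    X X X .
    X X . .
    . X . .
    . . . .
    . . . .
    . . . .

Result: 6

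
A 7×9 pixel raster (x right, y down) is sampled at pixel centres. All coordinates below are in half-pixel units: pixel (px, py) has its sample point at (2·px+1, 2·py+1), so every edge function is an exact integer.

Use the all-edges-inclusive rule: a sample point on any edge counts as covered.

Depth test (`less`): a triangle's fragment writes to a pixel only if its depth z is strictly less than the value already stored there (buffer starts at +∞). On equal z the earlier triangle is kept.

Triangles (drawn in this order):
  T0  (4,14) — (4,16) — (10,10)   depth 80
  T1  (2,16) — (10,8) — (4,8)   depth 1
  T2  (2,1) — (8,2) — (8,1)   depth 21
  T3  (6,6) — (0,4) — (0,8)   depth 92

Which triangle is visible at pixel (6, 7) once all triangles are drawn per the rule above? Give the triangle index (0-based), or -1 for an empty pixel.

T0:
  2·area = 12  (B↔C swapped to make it positive)
  edge (4, 14)→(10, 10): d=(6,-4) inclusive
  edge (10, 10)→(4, 16): d=(-6,6) inclusive
  edge (4, 16)→(4, 14): d=(0,-2) inclusive
    (6,3)@(13, 7): e=[-6,0,18] → ·  [on edge]
    (5,4)@(11, 9): e=[-2,0,14] → ·  [on edge]
    (4,5)@(9, 11): e=[2,0,10] → #  [on edge]
    (5,5)@(11, 11): e=[10,-12,14] → ·
    (3,6)@(7, 13): e=[6,0,6] → #  [on edge]
    (4,6)@(9, 13): e=[14,-12,10] → ·
    (2,7)@(5, 15): e=[10,0,2] → #  [on edge]
    (3,7)@(7, 15): e=[18,-12,6] → ·
    (1,8)@(3, 17): e=[14,0,-2] → ·  [on edge]
    (2,8)@(5, 17): e=[22,-12,2] → ·
  covered (3 px):
    · · · · · · ·
    · · · · · · ·
    · · · · · · ·
    · · · · · · ·
    · · · · · · ·
    · · · · # · ·
    · · · # · · ·
    · · # · · · ·
    · · · · · · ·
T1:
  2·area = 48  (B↔C swapped to make it positive)
  edge (2, 16)→(4, 8): d=(2,-8) inclusive
  edge (4, 8)→(10, 8): d=(6,0) inclusive
  edge (10, 8)→(2, 16): d=(-8,8) inclusive
    (6,2)@(13, 5): e=[66,-18,0] → ·  [on edge]
    (5,3)@(11, 7): e=[54,-6,0] → ·  [on edge]
    (2,4)@(5, 9): e=[10,6,32] → #
    (3,4)@(7, 9): e=[26,6,16] → #
    (4,4)@(9, 9): e=[42,6,0] → #  [on edge]
    (5,4)@(11, 9): e=[58,6,-16] → ·
    (2,5)@(5, 11): e=[14,18,16] → #
    (3,5)@(7, 11): e=[30,18,0] → #  [on edge]
    (4,5)@(9, 11): e=[46,18,-16] → ·
    (1,6)@(3, 13): e=[2,30,16] → #
    (2,6)@(5, 13): e=[18,30,0] → #  [on edge]
    (3,6)@(7, 13): e=[34,30,-16] → ·
    (1,7)@(3, 15): e=[6,42,0] → #  [on edge]
    (0,8)@(1, 17): e=[-6,54,0] → ·  [on edge]
  covered (8 px):
    · · · · · · ·
    · · · · · · ·
    · · · · · · ·
    · · · · · · ·
    · · # # # · ·
    · · # # · · ·
    · # # · · · ·
    · # · · · · ·
    · · · · · · ·
T2:
  2·area = 6  (B↔C swapped to make it positive)
  edge (2, 1)→(8, 1): d=(6,0) inclusive
  edge (8, 1)→(8, 2): d=(0,1) inclusive
  edge (8, 2)→(2, 1): d=(-6,-1) inclusive
    (0,0)@(1, 1): e=[0,7,-1] → ·  [on edge]
    (1,0)@(3, 1): e=[0,5,1] → #  [on edge]
    (2,0)@(5, 1): e=[0,3,3] → #  [on edge]
    (3,0)@(7, 1): e=[0,1,5] → #  [on edge]
    (4,0)@(9, 1): e=[0,-1,7] → ·  [on edge]
    (5,0)@(11, 1): e=[0,-3,9] → ·  [on edge]
    (6,0)@(13, 1): e=[0,-5,11] → ·  [on edge]
    (1,1)@(3, 3): e=[12,5,-11] → ·
    (2,1)@(5, 3): e=[12,3,-9] → ·
    (3,1)@(7, 3): e=[12,1,-7] → ·
  covered (3 px):
    · # # # · · ·
    · · · · · · ·
    · · · · · · ·
    · · · · · · ·
    · · · · · · ·
    · · · · · · ·
    · · · · · · ·
    · · · · · · ·
    · · · · · · ·
T3:
  2·area = 24  (B↔C swapped to make it positive)
  edge (6, 6)→(0, 8): d=(-6,2) inclusive
  edge (0, 8)→(0, 4): d=(0,-4) inclusive
  edge (0, 4)→(6, 6): d=(6,2) inclusive
    (0,2)@(1, 5): e=[16,4,4] → #
    (1,2)@(3, 5): e=[12,12,0] → #  [on edge]
    (2,2)@(5, 5): e=[8,20,-4] → ·
    (4,2)@(9, 5): e=[0,36,-12] → ·  [on edge]
    (0,3)@(1, 7): e=[4,4,16] → #
    (1,3)@(3, 7): e=[0,12,12] → #  [on edge]
    (2,3)@(5, 7): e=[-4,20,8] → ·
    (4,3)@(9, 7): e=[-12,36,0] → ·  [on edge]
    (0,4)@(1, 9): e=[-8,4,28] → ·
    (1,4)@(3, 9): e=[-12,12,24] → ·
  covered (4 px):
    · · · · · · ·
    · · · · · · ·
    # # · · · · ·
    # # · · · · ·
    · · · · · · ·
    · · · · · · ·
    · · · · · · ·
    · · · · · · ·
    · · · · · · ·

Z-buffer (winner per pixel, '.' = empty):
  . 2 2 2 . . .
  . . . . . . .
  3 3 . . . . .
  3 3 . . . . .
  . . 1 1 1 . .
  . . 1 1 0 . .
  . 1 1 0 . . .
  . 1 0 . . . .
  . . . . . . .

Final: -1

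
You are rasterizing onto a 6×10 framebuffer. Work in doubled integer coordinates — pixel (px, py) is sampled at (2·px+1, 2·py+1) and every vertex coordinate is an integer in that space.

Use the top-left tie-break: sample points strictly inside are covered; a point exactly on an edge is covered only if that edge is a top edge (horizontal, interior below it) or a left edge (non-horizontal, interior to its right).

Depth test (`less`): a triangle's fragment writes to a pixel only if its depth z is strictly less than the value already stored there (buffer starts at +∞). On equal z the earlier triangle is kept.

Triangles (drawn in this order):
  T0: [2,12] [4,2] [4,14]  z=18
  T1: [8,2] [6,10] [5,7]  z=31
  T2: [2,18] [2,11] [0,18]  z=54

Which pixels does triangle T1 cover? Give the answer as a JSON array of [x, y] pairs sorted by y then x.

T0:
  2·area = 24
  edge (2, 12)→(4, 2): d=(2,-10) top-left  bias=+0
  edge (4, 2)→(4, 14): d=(0,12) right/bottom  bias=-1
  edge (4, 14)→(2, 12): d=(-2,-2) top-left  bias=+0
    (1,3)@(3, 7): e=[0,12,12] → X  [on edge]
    (2,3)@(5, 7): e=[20,-12,16] → .
    (1,4)@(3, 9): e=[4,12,8] → X
    (2,4)@(5, 9): e=[24,-12,12] → .
    (0,5)@(1, 11): e=[-12,36,0] → .  [on edge]
    (1,5)@(3, 11): e=[8,12,4] → X
    (2,5)@(5, 11): e=[28,-12,8] → .
    (1,6)@(3, 13): e=[12,12,0] → X  [on edge]
    (2,6)@(5, 13): e=[32,-12,4] → .
    (1,7)@(3, 15): e=[16,12,-4] → .
    (2,7)@(5, 15): e=[36,-12,0] → .  [on edge]
    (0,8)@(1, 17): e=[0,36,-12] → .  [on edge]
    (3,8)@(7, 17): e=[60,-36,0] → .  [on edge]
    (4,9)@(9, 19): e=[84,-60,0] → .  [on edge]
  covered (4 px):
    . . . . . .
    . . . . . .
    . . . . . .
    . X . . . .
    . X . . . .
    . X . . . .
    . X . . . .
    . . . . . .
    . . . . . .
    . . . . . .
T1:
  2·area = 14
  edge (8, 2)→(6, 10): d=(-2,8) right/bottom  bias=-1
  edge (6, 10)→(5, 7): d=(-1,-3) top-left  bias=+0
  edge (5, 7)→(8, 2): d=(3,-5) top-left  bias=+0
    (1,0)@(3, 1): e=[42,0,-28] → .  [on edge]
    (3,2)@(7, 5): e=[2,8,4] → X
    (4,2)@(9, 5): e=[-14,14,14] → .
    (2,3)@(5, 7): e=[14,0,0] → X  [on edge]
    (3,3)@(7, 7): e=[-2,6,10] → .
    (2,4)@(5, 9): e=[10,-2,6] → .
    (3,6)@(7, 13): e=[-14,0,28] → .  [on edge]
    (4,9)@(9, 19): e=[-42,0,56] → .  [on edge]
  covered (2 px):
    . . . . . .
    . . . . . .
    . . . X . .
    . . X . . .
    . . . . . .
    . . . . . .
    . . . . . .
    . . . . . .
    . . . . . .
    . . . . . .
T2:
  2·area = 14  (B↔C swapped to make it positive)
  edge (2, 18)→(0, 18): d=(-2,0) right/bottom  bias=-1
  edge (0, 18)→(2, 11): d=(2,-7) top-left  bias=+0
  edge (2, 11)→(2, 18): d=(0,7) right/bottom  bias=-1
    (0,7)@(1, 15): e=[6,1,7] → X
    (1,7)@(3, 15): e=[6,15,-7] → .
    (0,8)@(1, 17): e=[2,5,7] → X
    (1,8)@(3, 17): e=[2,19,-7] → .
    (0,9)@(1, 19): e=[-2,9,7] → .
  covered (2 px):
    . . . . . .
    . . . . . .
    . . . . . .
    . . . . . .
    . . . . . .
    . . . . . .
    . . . . . .
    X . . . . .
    X . . . . .
    . . . . . .

Result: [[3,2],[2,3]]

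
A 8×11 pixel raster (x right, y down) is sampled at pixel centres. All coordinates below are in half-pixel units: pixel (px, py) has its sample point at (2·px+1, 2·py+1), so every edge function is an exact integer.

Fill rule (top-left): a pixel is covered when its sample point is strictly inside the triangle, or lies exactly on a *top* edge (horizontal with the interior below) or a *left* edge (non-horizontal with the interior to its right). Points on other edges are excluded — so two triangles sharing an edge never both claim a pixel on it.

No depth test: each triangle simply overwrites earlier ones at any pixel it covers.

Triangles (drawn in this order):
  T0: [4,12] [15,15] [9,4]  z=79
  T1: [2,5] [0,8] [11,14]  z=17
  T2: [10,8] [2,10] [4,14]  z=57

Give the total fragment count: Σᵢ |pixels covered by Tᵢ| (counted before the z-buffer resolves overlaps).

T0:
  2·area = 103  (B↔C swapped to make it positive)
  edge (4, 12)→(9, 4): d=(5,-8) top-left  bias=+0
  edge (9, 4)→(15, 15): d=(6,11) right/bottom  bias=-1
  edge (15, 15)→(4, 12): d=(-11,-3) top-left  bias=+0
    (4,2)@(9, 5): e=[5,6,92] → #
    (5,2)@(11, 5): e=[21,-16,98] → ·
    (4,3)@(9, 7): e=[15,18,70] → #
    (5,3)@(11, 7): e=[31,-4,76] → ·
    (3,4)@(7, 9): e=[9,52,42] → #
    (5,4)@(11, 9): e=[41,8,54] → #
    (6,4)@(13, 9): e=[57,-14,60] → ·
    (2,5)@(5, 11): e=[3,86,14] → #
    (6,5)@(13, 11): e=[67,-2,38] → ·
    (2,6)@(5, 13): e=[13,98,-8] → ·
    (3,6)@(7, 13): e=[29,76,-2] → ·
    (4,6)@(9, 13): e=[45,54,4] → #
    (7,7)@(15, 15): e=[103,0,0] → ·  [on edge]
  covered (12 px):
    · · · · · · · ·
    · · · · · · · ·
    · · · · # · · ·
    · · · · # · · ·
    · · · # # # · ·
    · · # # # # · ·
    · · · · # # # ·
    · · · · · · · ·
    · · · · · · · ·
    · · · · · · · ·
    · · · · · · · ·
T1:
  2·area = 45  (B↔C swapped to make it positive)
  edge (2, 5)→(11, 14): d=(9,9) right/bottom  bias=-1
  edge (11, 14)→(0, 8): d=(-11,-6) top-left  bias=+0
  edge (0, 8)→(2, 5): d=(2,-3) top-left  bias=+0
    (0,3)@(1, 7): e=[27,17,1] → #
    (1,3)@(3, 7): e=[9,29,7] → #
    (2,3)@(5, 7): e=[-9,41,13] → ·
    (0,4)@(1, 9): e=[45,-5,5] → ·
    (1,4)@(3, 9): e=[27,7,11] → #
    (2,4)@(5, 9): e=[9,19,17] → #
    (3,4)@(7, 9): e=[-9,31,23] → ·
    (1,5)@(3, 11): e=[45,-15,15] → ·
    (2,5)@(5, 11): e=[27,-3,21] → ·
    (3,5)@(7, 11): e=[9,9,27] → #
    (4,5)@(9, 11): e=[-9,21,33] → ·
    (3,6)@(7, 13): e=[27,-13,31] → ·
  covered (5 px):
    · · · · · · · ·
    · · · · · · · ·
    · · · · · · · ·
    # # · · · · · ·
    · # # · · · · ·
    · · · # · · · ·
    · · · · · · · ·
    · · · · · · · ·
    · · · · · · · ·
    · · · · · · · ·
    · · · · · · · ·
T2:
  2·area = 36  (B↔C swapped to make it positive)
  edge (10, 8)→(4, 14): d=(-6,6) right/bottom  bias=-1
  edge (4, 14)→(2, 10): d=(-2,-4) top-left  bias=+0
  edge (2, 10)→(10, 8): d=(8,-2) top-left  bias=+0
    (7,1)@(15, 3): e=[0,66,-30] → ·  [on edge]
    (6,2)@(13, 5): e=[0,54,-18] → ·  [on edge]
    (5,3)@(11, 7): e=[0,42,-6] → ·  [on edge]
    (3,4)@(7, 9): e=[12,22,2] → #
    (4,4)@(9, 9): e=[0,30,6] → ·  [on edge]
    (1,5)@(3, 11): e=[24,2,10] → #
    (2,5)@(5, 11): e=[12,10,14] → #
    (3,5)@(7, 11): e=[0,18,18] → ·  [on edge]
    (1,6)@(3, 13): e=[12,-2,26] → ·
    (2,6)@(5, 13): e=[0,6,30] → ·  [on edge]
    (1,7)@(3, 15): e=[0,-6,42] → ·  [on edge]
    (0,8)@(1, 17): e=[0,-18,54] → ·  [on edge]
  covered (3 px):
    · · · · · · · ·
    · · · · · · · ·
    · · · · · · · ·
    · · · · · · · ·
    · · · # · · · ·
    · # # · · · · ·
    · · · · · · · ·
    · · · · · · · ·
    · · · · · · · ·
    · · · · · · · ·
    · · · · · · · ·

Result: 20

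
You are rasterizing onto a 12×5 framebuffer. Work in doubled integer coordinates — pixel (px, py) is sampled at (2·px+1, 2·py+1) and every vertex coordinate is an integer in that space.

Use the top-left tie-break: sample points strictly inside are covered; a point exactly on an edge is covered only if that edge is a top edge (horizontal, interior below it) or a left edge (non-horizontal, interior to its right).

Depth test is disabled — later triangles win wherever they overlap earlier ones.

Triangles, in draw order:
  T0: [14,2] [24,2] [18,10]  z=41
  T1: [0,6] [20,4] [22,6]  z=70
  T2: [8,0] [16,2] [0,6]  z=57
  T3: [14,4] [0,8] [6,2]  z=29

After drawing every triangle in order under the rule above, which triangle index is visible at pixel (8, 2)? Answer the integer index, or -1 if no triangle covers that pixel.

T0:
  2·area = 80
  edge (14, 2)→(24, 2): d=(10,0) top-left  bias=+0
  edge (24, 2)→(18, 10): d=(-6,8) right/bottom  bias=-1
  edge (18, 10)→(14, 2): d=(-4,-8) top-left  bias=+0
    (7,1)@(15, 3): e=[10,66,4] → #
    (8,1)@(17, 3): e=[10,50,20] → #
    (9,1)@(19, 3): e=[10,34,36] → #
    (10,1)@(21, 3): e=[10,18,52] → #
    (11,1)@(23, 3): e=[10,2,68] → #
    (7,2)@(15, 5): e=[30,54,-4] → ·
    (8,2)@(17, 5): e=[30,38,12] → #
    (11,2)@(23, 5): e=[30,-10,60] → ·
    (8,3)@(17, 7): e=[50,26,4] → #
    (10,3)@(21, 7): e=[50,-6,36] → ·
    (8,4)@(17, 9): e=[70,14,-4] → ·
    (9,4)@(19, 9): e=[70,-2,12] → ·
  covered (10 px):
    · · · · · · · · · · · ·
    · · · · · · · # # # # #
    · · · · · · · · # # # ·
    · · · · · · · · # # · ·
    · · · · · · · · · · · ·
T1:
  2·area = 44
  edge (0, 6)→(20, 4): d=(20,-2) top-left  bias=+0
  edge (20, 4)→(22, 6): d=(2,2) right/bottom  bias=-1
  edge (22, 6)→(0, 6): d=(-22,0) right/bottom  bias=-1
    (8,0)@(17, 1): e=[-66,0,110] → ·  [on edge]
    (9,1)@(19, 3): e=[-22,0,66] → ·  [on edge]
    (5,2)@(11, 5): e=[2,20,22] → #
    (6,2)@(13, 5): e=[6,16,22] → #
    (7,2)@(15, 5): e=[10,12,22] → #
    (8,2)@(17, 5): e=[14,8,22] → #
    (9,2)@(19, 5): e=[18,4,22] → #
    (10,2)@(21, 5): e=[22,0,22] → ·  [on edge]
    (5,3)@(11, 7): e=[42,24,-22] → ·
    (6,3)@(13, 7): e=[46,20,-22] → ·
    (7,3)@(15, 7): e=[50,16,-22] → ·
    (8,3)@(17, 7): e=[54,12,-22] → ·
    (11,3)@(23, 7): e=[66,0,-22] → ·  [on edge]
  covered (5 px):
    · · · · · · · · · · · ·
    · · · · · · · · · · · ·
    · · · · · # # # # # · ·
    · · · · · · · · · · · ·
    · · · · · · · · · · · ·
T2:
  2·area = 64
  edge (8, 0)→(16, 2): d=(8,2) right/bottom  bias=-1
  edge (16, 2)→(0, 6): d=(-16,4) right/bottom  bias=-1
  edge (0, 6)→(8, 0): d=(8,-6) top-left  bias=+0
    (3,0)@(7, 1): e=[10,52,2] → #
    (4,0)@(9, 1): e=[6,44,14] → #
    (5,0)@(11, 1): e=[2,36,26] → #
    (6,0)@(13, 1): e=[-2,28,38] → ·
    (2,1)@(5, 3): e=[30,28,6] → #
    (6,1)@(13, 3): e=[14,-4,54] → ·
    (1,2)@(3, 5): e=[50,4,10] → #
    (2,2)@(5, 5): e=[46,-4,22] → ·
    (3,2)@(7, 5): e=[42,-12,34] → ·
    (4,2)@(9, 5): e=[38,-20,46] → ·
    (5,2)@(11, 5): e=[34,-28,58] → ·
    (1,3)@(3, 7): e=[66,-28,26] → ·
  covered (8 px):
    · · · # # # · · · · · ·
    · · # # # # · · · · · ·
    · # · · · · · · · · · ·
    · · · · · · · · · · · ·
    · · · · · · · · · · · ·
T3:
  2·area = 60
  edge (14, 4)→(0, 8): d=(-14,4) right/bottom  bias=-1
  edge (0, 8)→(6, 2): d=(6,-6) top-left  bias=+0
  edge (6, 2)→(14, 4): d=(8,2) right/bottom  bias=-1
    (3,0)@(7, 1): e=[70,0,-10] → ·  [on edge]
    (2,1)@(5, 3): e=[50,0,10] → #  [on edge]
    (3,1)@(7, 3): e=[42,12,6] → #
    (4,1)@(9, 3): e=[34,24,2] → #
    (5,1)@(11, 3): e=[26,36,-2] → ·
    (1,2)@(3, 5): e=[30,0,30] → #  [on edge]
    (5,2)@(11, 5): e=[-2,48,14] → ·
    (0,3)@(1, 7): e=[10,0,50] → #  [on edge]
    (2,3)@(5, 7): e=[-6,24,42] → ·
    (3,3)@(7, 7): e=[-14,36,38] → ·
    (4,3)@(9, 7): e=[-22,48,34] → ·
    (0,4)@(1, 9): e=[-18,12,66] → ·
  covered (9 px):
    · · · · · · · · · · · ·
    · · # # # · · · · · · ·
    · # # # # · · · · · · ·
    # # · · · · · · · · · ·
    · · · · · · · · · · · ·

Z-buffer (winner per pixel, '.' = empty):
  . . . 2 2 2 . . . . . .
  . . 3 3 3 2 . 0 0 0 0 0
  . 3 3 3 3 1 1 1 1 1 0 .
  3 3 . . . . . . 0 0 . .
  . . . . . . . . . . . .

Result: 1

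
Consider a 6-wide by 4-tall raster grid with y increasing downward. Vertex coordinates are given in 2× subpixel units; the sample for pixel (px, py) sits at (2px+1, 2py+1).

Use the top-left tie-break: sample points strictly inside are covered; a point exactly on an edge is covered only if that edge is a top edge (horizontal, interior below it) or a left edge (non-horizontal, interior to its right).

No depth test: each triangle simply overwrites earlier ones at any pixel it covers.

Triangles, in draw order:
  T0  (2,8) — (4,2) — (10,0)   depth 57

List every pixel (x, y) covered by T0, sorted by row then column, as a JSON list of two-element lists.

T0:
  2·area = 32
  edge (2, 8)→(4, 2): d=(2,-6) top-left  bias=+0
  edge (4, 2)→(10, 0): d=(6,-2) top-left  bias=+0
  edge (10, 0)→(2, 8): d=(-8,8) right/bottom  bias=-1
    (3,0)@(7, 1): e=[16,0,16] → █  [on edge]
    (4,0)@(9, 1): e=[28,4,0] → ·  [on edge]
    (0,1)@(1, 3): e=[-16,0,48] → ·  [on edge]
    (2,1)@(5, 3): e=[8,8,16] → █
    (3,1)@(7, 3): e=[20,12,0] → ·  [on edge]
    (1,2)@(3, 5): e=[0,16,16] → █  [on edge]
    (2,2)@(5, 5): e=[12,20,0] → ·  [on edge]
    (1,3)@(3, 7): e=[4,28,0] → ·  [on edge]
  covered (3 px):
    · · · █ · ·
    · · █ · · ·
    · █ · · · ·
    · · · · · ·

Answer: [[3,0],[2,1],[1,2]]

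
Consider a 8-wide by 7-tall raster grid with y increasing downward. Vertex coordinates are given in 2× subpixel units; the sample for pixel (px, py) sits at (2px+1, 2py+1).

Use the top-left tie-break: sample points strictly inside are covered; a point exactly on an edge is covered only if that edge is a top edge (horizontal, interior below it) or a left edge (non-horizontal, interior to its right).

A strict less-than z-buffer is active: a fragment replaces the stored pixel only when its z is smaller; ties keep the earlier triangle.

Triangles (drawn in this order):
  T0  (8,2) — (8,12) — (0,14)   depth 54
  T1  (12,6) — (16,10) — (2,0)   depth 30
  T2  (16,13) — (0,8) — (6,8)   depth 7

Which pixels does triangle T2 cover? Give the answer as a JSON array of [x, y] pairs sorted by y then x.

T0:
  2·area = 80
  edge (8, 2)→(8, 12): d=(0,10) right/bottom  bias=-1
  edge (8, 12)→(0, 14): d=(-8,2) right/bottom  bias=-1
  edge (0, 14)→(8, 2): d=(8,-12) top-left  bias=+0
    (3,2)@(7, 5): e=[10,58,12] → #
    (4,2)@(9, 5): e=[-10,54,36] → ·
    (2,3)@(5, 7): e=[30,46,4] → #
    (4,3)@(9, 7): e=[-10,38,52] → ·
    (2,4)@(5, 9): e=[30,30,20] → #
    (4,4)@(9, 9): e=[-10,22,68] → ·
    (1,5)@(3, 11): e=[50,18,12] → #
    (4,5)@(9, 11): e=[-10,6,84] → ·
    (0,6)@(1, 13): e=[70,6,4] → #
    (2,6)@(5, 13): e=[30,-2,52] → ·
    (3,6)@(7, 13): e=[10,-6,76] → ·
  covered (10 px):
    · · · · · · · ·
    · · · · · · · ·
    · · · # · · · ·
    · · # # · · · ·
    · · # # · · · ·
    · # # # · · · ·
    # # · · · · · ·
T1:
  2·area = 16
  edge (12, 6)→(16, 10): d=(4,4) right/bottom  bias=-1
  edge (16, 10)→(2, 0): d=(-14,-10) top-left  bias=+0
  edge (2, 0)→(12, 6): d=(10,6) right/bottom  bias=-1
    (3,0)@(7, 1): e=[0,36,-20] → ·  [on edge]
    (3,1)@(7, 3): e=[8,8,0] → ·  [on edge]
    (4,1)@(9, 3): e=[0,28,-12] → ·  [on edge]
    (4,2)@(9, 5): e=[8,0,8] → #  [on edge]
    (5,2)@(11, 5): e=[0,20,-4] → ·  [on edge]
    (4,3)@(9, 7): e=[16,-28,28] → ·
    (6,3)@(13, 7): e=[0,12,4] → ·  [on edge]
    (7,4)@(15, 9): e=[0,4,12] → ·  [on edge]
  covered (1 px):
    · · · · · · · ·
    · · · · · · · ·
    · · · · # · · ·
    · · · · · · · ·
    · · · · · · · ·
    · · · · · · · ·
    · · · · · · · ·
T2:
  2·area = 30
  edge (16, 13)→(0, 8): d=(-16,-5) top-left  bias=+0
  edge (0, 8)→(6, 8): d=(6,0) top-left  bias=+0
  edge (6, 8)→(16, 13): d=(10,5) right/bottom  bias=-1
    (2,4)@(5, 9): e=[9,6,15] → #
    (3,4)@(7, 9): e=[19,6,5] → #
    (4,4)@(9, 9): e=[29,6,-5] → ·
    (2,5)@(5, 11): e=[-23,18,35] → ·
    (3,5)@(7, 11): e=[-13,18,25] → ·
    (5,5)@(11, 11): e=[7,18,5] → #
    (6,5)@(13, 11): e=[17,18,-5] → ·
    (5,6)@(11, 13): e=[-25,30,25] → ·
  covered (3 px):
    · · · · · · · ·
    · · · · · · · ·
    · · · · · · · ·
    · · · · · · · ·
    · · # # · · · ·
    · · · · · # · ·
    · · · · · · · ·

Result: [[2,4],[3,4],[5,5]]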